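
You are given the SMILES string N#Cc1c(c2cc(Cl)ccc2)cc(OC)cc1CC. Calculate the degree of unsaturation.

Molecular formula: C16H14ClNO.
DoU = (2C + 2 + N − H − X) / 2, where X is the halogen count and O/S are ignored.
    = (2·16 + 2 + 1 − 14 − 1) / 2 = 20 / 2 = 10.

10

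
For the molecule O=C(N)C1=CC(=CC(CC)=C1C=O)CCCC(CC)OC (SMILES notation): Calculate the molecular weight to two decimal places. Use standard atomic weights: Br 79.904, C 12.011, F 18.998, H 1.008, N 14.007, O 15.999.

291.39 g/mol

First, the molecular formula is C17H25NO3 (counting implicit H from valence).
  C: 17 × 12.011 = 204.187
  H: 25 × 1.008 = 25.200
  N: 1 × 14.007 = 14.007
  O: 3 × 15.999 = 47.997
Sum: 17×12.011 + 25×1.008 + 1×14.007 + 3×15.999 = 291.391 → 291.39 g/mol.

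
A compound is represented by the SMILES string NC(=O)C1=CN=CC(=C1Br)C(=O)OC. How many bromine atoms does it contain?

Scan the SMILES for Br atoms (remember two-letter symbols like Cl and Br are single atoms).
Bromine count: 1.

1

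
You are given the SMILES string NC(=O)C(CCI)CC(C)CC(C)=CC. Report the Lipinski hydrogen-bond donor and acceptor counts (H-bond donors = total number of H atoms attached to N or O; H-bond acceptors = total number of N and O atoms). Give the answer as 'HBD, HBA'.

Donors: find every N or O and count the H atoms it carries.
  atom 1 (N): bond orders sum to 1 → 2 H
  atom 3 (O): bond orders sum to 2 → 0 H
Lipinski HBD = 2.
Acceptors: N atoms = 1, O atoms = 1 → HBA = 2.

2, 2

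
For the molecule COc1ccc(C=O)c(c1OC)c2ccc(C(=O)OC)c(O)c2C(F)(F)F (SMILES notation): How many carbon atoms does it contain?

18

Count every carbon token in the SMILES (each C, including those in ring-closure positions and inside branches).
Carbon count: 18.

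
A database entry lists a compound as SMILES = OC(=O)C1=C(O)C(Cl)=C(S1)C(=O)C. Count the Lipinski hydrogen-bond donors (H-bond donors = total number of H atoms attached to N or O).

Donors: find every N or O and count the H atoms it carries.
  atom 1 (O): bond orders sum to 1 → 1 H
  atom 3 (O): bond orders sum to 2 → 0 H
  atom 6 (O): bond orders sum to 1 → 1 H
  atom 12 (O): bond orders sum to 2 → 0 H
Lipinski HBD = 2.

2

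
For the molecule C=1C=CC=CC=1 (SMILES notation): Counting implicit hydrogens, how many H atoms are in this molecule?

Walk through each heavy atom and fill implicit hydrogens from standard valence (C 4, N 3, O 2, S 2, halogen 1):
  atom 1: C, bond orders sum to 3 (valence 4) → 1 H
  atom 2: C, bond orders sum to 3 (valence 4) → 1 H
  atom 3: C, bond orders sum to 3 (valence 4) → 1 H
  atom 4: C, bond orders sum to 3 (valence 4) → 1 H
  atom 5: C, bond orders sum to 3 (valence 4) → 1 H
  atom 6: C, bond orders sum to 3 (valence 4) → 1 H
Total hydrogens: 6.

6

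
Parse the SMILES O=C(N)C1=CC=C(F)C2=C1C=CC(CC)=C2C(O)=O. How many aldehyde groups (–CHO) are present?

0

Scan the SMILES for the aldehyde motif — none present.
Groups that are present: 1 amide, 1 carboxylic acid.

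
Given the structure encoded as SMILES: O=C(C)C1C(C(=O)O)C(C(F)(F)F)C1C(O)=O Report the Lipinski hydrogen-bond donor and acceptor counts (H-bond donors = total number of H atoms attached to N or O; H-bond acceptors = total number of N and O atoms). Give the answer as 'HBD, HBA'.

Donors: find every N or O and count the H atoms it carries.
  atom 1 (O): bond orders sum to 2 → 0 H
  atom 7 (O): bond orders sum to 2 → 0 H
  atom 8 (O): bond orders sum to 1 → 1 H
  atom 16 (O): bond orders sum to 1 → 1 H
  atom 17 (O): bond orders sum to 2 → 0 H
Lipinski HBD = 2.
Acceptors: N atoms = 0, O atoms = 5 → HBA = 5.

2, 5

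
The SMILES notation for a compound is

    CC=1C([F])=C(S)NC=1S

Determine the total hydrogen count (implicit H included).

Walk through each heavy atom and fill implicit hydrogens from standard valence (C 4, N 3, O 2, S 2, halogen 1):
  atom 1: C, bond orders sum to 1 (valence 4) → 3 H
  atom 2: C, bond orders sum to 4 (valence 4) → 0 H
  atom 3: C, bond orders sum to 4 (valence 4) → 0 H
  atom 4: F with explicit H count 0
  atom 5: C, bond orders sum to 4 (valence 4) → 0 H
  atom 6: S, bond orders sum to 1 (valence 2) → 1 H
  atom 7: N, bond orders sum to 2 (valence 3) → 1 H
  atom 8: C, bond orders sum to 4 (valence 4) → 0 H
  atom 9: S, bond orders sum to 1 (valence 2) → 1 H
Total hydrogens: 6.

6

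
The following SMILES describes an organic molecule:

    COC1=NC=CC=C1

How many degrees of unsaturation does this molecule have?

Degree of unsaturation = (number of rings) + (number of π bonds).
Ring closures in the SMILES: 1.
π bonds: 3 double bonds (each 1 DoU) → 3 DoU from unsaturation.
Total DoU = 1 + 3 = 4.

4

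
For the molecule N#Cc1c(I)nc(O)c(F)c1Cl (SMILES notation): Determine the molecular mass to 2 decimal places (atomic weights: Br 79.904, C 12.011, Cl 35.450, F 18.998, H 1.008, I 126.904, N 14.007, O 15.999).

298.44 g/mol

First, the molecular formula is C6HClFIN2O (counting implicit H from valence).
  C: 6 × 12.011 = 72.066
  Cl: 1 × 35.450 = 35.450
  F: 1 × 18.998 = 18.998
  H: 1 × 1.008 = 1.008
  I: 1 × 126.904 = 126.904
  N: 2 × 14.007 = 28.014
  O: 1 × 15.999 = 15.999
Sum: 6×12.011 + 1×35.450 + 1×18.998 + 1×1.008 + 1×126.904 + 2×14.007 + 1×15.999 = 298.439 → 298.44 g/mol.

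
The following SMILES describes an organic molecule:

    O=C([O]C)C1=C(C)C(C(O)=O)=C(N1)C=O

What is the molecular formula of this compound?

C9H9NO5

Walk through each heavy atom and fill implicit hydrogens from standard valence (C 4, N 3, O 2, S 2, halogen 1):
  atom 1: O, bond orders sum to 2 (valence 2) → 0 H
  atom 2: C, bond orders sum to 4 (valence 4) → 0 H
  atom 3: O with explicit H count 0
  atom 4: C, bond orders sum to 1 (valence 4) → 3 H
  atom 5: C, bond orders sum to 4 (valence 4) → 0 H
  atom 6: C, bond orders sum to 4 (valence 4) → 0 H
  atom 7: C, bond orders sum to 1 (valence 4) → 3 H
  atom 8: C, bond orders sum to 4 (valence 4) → 0 H
  atom 9: C, bond orders sum to 4 (valence 4) → 0 H
  atom 10: O, bond orders sum to 1 (valence 2) → 1 H
  atom 11: O, bond orders sum to 2 (valence 2) → 0 H
  atom 12: C, bond orders sum to 4 (valence 4) → 0 H
  atom 13: N, bond orders sum to 2 (valence 3) → 1 H
  atom 14: C, bond orders sum to 3 (valence 4) → 1 H
  atom 15: O, bond orders sum to 2 (valence 2) → 0 H
Totals → C:9, H:9, N:1, O:5.
In Hill order: C9H9NO5.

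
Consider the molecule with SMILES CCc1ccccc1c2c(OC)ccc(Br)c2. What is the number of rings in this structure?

2

In SMILES, each pair of matching ring-closure digits denotes one ring-closing bond; the number of such bonds equals the number of independent rings.
Ring-closure bonds here: 2.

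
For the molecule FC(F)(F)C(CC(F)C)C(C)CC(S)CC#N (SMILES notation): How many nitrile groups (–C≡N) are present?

1

The nitrile motif appears at heavy-atom position 16 in the SMILES.
Other groups present: 1 thiol.
Nitrile count: 1.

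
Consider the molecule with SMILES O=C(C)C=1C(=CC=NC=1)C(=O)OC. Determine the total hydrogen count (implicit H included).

9

Walk through each heavy atom and fill implicit hydrogens from standard valence (C 4, N 3, O 2, S 2, halogen 1):
  atom 1: O, bond orders sum to 2 (valence 2) → 0 H
  atom 2: C, bond orders sum to 4 (valence 4) → 0 H
  atom 3: C, bond orders sum to 1 (valence 4) → 3 H
  atom 4: C, bond orders sum to 4 (valence 4) → 0 H
  atom 5: C, bond orders sum to 4 (valence 4) → 0 H
  atom 6: C, bond orders sum to 3 (valence 4) → 1 H
  atom 7: C, bond orders sum to 3 (valence 4) → 1 H
  atom 8: N, bond orders sum to 3 (valence 3) → 0 H
  atom 9: C, bond orders sum to 3 (valence 4) → 1 H
  atom 10: C, bond orders sum to 4 (valence 4) → 0 H
  atom 11: O, bond orders sum to 2 (valence 2) → 0 H
  atom 12: O, bond orders sum to 2 (valence 2) → 0 H
  atom 13: C, bond orders sum to 1 (valence 4) → 3 H
Total hydrogens: 9.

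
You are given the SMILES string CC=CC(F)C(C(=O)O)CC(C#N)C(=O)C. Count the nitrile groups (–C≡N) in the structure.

1

The nitrile motif appears at heavy-atom position 12 in the SMILES.
Other groups present: 1 alkene, 1 carboxylic acid, 1 ketone.
Nitrile count: 1.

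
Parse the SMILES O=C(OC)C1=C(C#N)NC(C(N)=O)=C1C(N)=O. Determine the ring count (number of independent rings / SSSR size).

In SMILES, each pair of matching ring-closure digits denotes one ring-closing bond; the number of such bonds equals the number of independent rings.
Ring-closure bonds here: 1.

1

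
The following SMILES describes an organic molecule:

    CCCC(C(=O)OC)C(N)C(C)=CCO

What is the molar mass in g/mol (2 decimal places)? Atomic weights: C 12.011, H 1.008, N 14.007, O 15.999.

215.29 g/mol

First, the molecular formula is C11H21NO3 (counting implicit H from valence).
  C: 11 × 12.011 = 132.121
  H: 21 × 1.008 = 21.168
  N: 1 × 14.007 = 14.007
  O: 3 × 15.999 = 47.997
Sum: 11×12.011 + 21×1.008 + 1×14.007 + 3×15.999 = 215.293 → 215.29 g/mol.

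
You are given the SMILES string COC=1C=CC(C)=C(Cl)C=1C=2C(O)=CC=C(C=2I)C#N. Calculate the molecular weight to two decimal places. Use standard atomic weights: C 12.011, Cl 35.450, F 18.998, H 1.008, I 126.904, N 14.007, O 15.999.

First, the molecular formula is C15H11ClINO2 (counting implicit H from valence).
  C: 15 × 12.011 = 180.165
  Cl: 1 × 35.450 = 35.450
  H: 11 × 1.008 = 11.088
  I: 1 × 126.904 = 126.904
  N: 1 × 14.007 = 14.007
  O: 2 × 15.999 = 31.998
Sum: 15×12.011 + 1×35.450 + 11×1.008 + 1×126.904 + 1×14.007 + 2×15.999 = 399.612 → 399.61 g/mol.

399.61 g/mol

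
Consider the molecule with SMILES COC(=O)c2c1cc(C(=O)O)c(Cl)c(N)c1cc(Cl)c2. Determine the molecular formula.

Walk through each heavy atom and fill implicit hydrogens from standard valence (C 4, N 3, O 2, S 2, halogen 1); for lowercase aromatic atoms, an aromatic c carries 1 H when it has two neighbours and 0 H with three, and aromatic n carries 0 H:
  atom 1: C, bond orders sum to 1 (valence 4) → 3 H
  atom 2: O, bond orders sum to 2 (valence 2) → 0 H
  atom 3: C, bond orders sum to 4 (valence 4) → 0 H
  atom 4: O, bond orders sum to 2 (valence 2) → 0 H
  atom 5: aromatic c, 3 neighbours → 0 H
  atom 6: aromatic c, 3 neighbours → 0 H
  atom 7: aromatic c, 2 neighbours → 1 H
  atom 8: aromatic c, 3 neighbours → 0 H
  atom 9: C, bond orders sum to 4 (valence 4) → 0 H
  atom 10: O, bond orders sum to 2 (valence 2) → 0 H
  atom 11: O, bond orders sum to 1 (valence 2) → 1 H
  atom 12: aromatic c, 3 neighbours → 0 H
  atom 13: Cl (halogen, monovalent) → 0 H
  atom 14: aromatic c, 3 neighbours → 0 H
  atom 15: N, bond orders sum to 1 (valence 3) → 2 H
  atom 16: aromatic c, 3 neighbours → 0 H
  atom 17: aromatic c, 2 neighbours → 1 H
  atom 18: aromatic c, 3 neighbours → 0 H
  atom 19: Cl (halogen, monovalent) → 0 H
  atom 20: aromatic c, 2 neighbours → 1 H
Totals → C:13, H:9, Cl:2, N:1, O:4.

C13H9Cl2NO4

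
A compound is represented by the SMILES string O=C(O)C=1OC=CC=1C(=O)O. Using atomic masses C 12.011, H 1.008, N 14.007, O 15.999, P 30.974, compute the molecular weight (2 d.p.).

156.09 g/mol

First, the molecular formula is C6H4O5 (counting implicit H from valence).
  C: 6 × 12.011 = 72.066
  H: 4 × 1.008 = 4.032
  O: 5 × 15.999 = 79.995
Sum: 6×12.011 + 4×1.008 + 5×15.999 = 156.093 → 156.09 g/mol.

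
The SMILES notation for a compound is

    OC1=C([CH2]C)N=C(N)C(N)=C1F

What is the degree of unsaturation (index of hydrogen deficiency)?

4

Degree of unsaturation = (number of rings) + (number of π bonds).
Ring closures in the SMILES: 1.
π bonds: 3 double bonds (each 1 DoU) → 3 DoU from unsaturation.
Total DoU = 1 + 3 = 4.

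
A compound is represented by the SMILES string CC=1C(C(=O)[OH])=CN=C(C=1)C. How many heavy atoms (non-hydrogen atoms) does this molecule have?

11

Every atom symbol written in the SMILES (organic subset) is one heavy atom; implicit H are not written.
Heavy atoms by element → C:8, N:1, O:2.
Total: 11.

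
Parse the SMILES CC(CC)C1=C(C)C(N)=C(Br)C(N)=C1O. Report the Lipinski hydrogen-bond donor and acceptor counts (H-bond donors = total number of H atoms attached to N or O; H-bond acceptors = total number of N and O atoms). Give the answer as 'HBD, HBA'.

Donors: find every N or O and count the H atoms it carries.
  atom 9 (N): bond orders sum to 1 → 2 H
  atom 13 (N): bond orders sum to 1 → 2 H
  atom 15 (O): bond orders sum to 1 → 1 H
Lipinski HBD = 5.
Acceptors: N atoms = 2, O atoms = 1 → HBA = 3.

5, 3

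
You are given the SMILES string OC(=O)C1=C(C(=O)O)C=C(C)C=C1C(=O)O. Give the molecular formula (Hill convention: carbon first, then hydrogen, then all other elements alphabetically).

Walk through each heavy atom and fill implicit hydrogens from standard valence (C 4, N 3, O 2, S 2, halogen 1):
  atom 1: O, bond orders sum to 1 (valence 2) → 1 H
  atom 2: C, bond orders sum to 4 (valence 4) → 0 H
  atom 3: O, bond orders sum to 2 (valence 2) → 0 H
  atom 4: C, bond orders sum to 4 (valence 4) → 0 H
  atom 5: C, bond orders sum to 4 (valence 4) → 0 H
  atom 6: C, bond orders sum to 4 (valence 4) → 0 H
  atom 7: O, bond orders sum to 2 (valence 2) → 0 H
  atom 8: O, bond orders sum to 1 (valence 2) → 1 H
  atom 9: C, bond orders sum to 3 (valence 4) → 1 H
  atom 10: C, bond orders sum to 4 (valence 4) → 0 H
  atom 11: C, bond orders sum to 1 (valence 4) → 3 H
  atom 12: C, bond orders sum to 3 (valence 4) → 1 H
  atom 13: C, bond orders sum to 4 (valence 4) → 0 H
  atom 14: C, bond orders sum to 4 (valence 4) → 0 H
  atom 15: O, bond orders sum to 2 (valence 2) → 0 H
  atom 16: O, bond orders sum to 1 (valence 2) → 1 H
Totals → C:10, H:8, O:6.
In Hill order: C10H8O6.

C10H8O6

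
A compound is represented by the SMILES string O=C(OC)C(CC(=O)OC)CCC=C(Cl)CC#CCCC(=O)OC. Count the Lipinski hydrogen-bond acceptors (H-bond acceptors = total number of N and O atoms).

6

N atoms: 0; O atoms: 6.
Lipinski HBA = 0 + 6 = 6.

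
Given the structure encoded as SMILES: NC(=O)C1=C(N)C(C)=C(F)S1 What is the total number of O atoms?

Scan the SMILES for O atoms (remember two-letter symbols like Cl and Br are single atoms).
Oxygen count: 1.

1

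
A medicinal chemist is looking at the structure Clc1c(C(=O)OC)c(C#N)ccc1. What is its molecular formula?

C9H6ClNO2

Walk through each heavy atom and fill implicit hydrogens from standard valence (C 4, N 3, O 2, S 2, halogen 1); for lowercase aromatic atoms, an aromatic c carries 1 H when it has two neighbours and 0 H with three, and aromatic n carries 0 H:
  atom 1: Cl (halogen, monovalent) → 0 H
  atom 2: aromatic c, 3 neighbours → 0 H
  atom 3: aromatic c, 3 neighbours → 0 H
  atom 4: C, bond orders sum to 4 (valence 4) → 0 H
  atom 5: O, bond orders sum to 2 (valence 2) → 0 H
  atom 6: O, bond orders sum to 2 (valence 2) → 0 H
  atom 7: C, bond orders sum to 1 (valence 4) → 3 H
  atom 8: aromatic c, 3 neighbours → 0 H
  atom 9: C, bond orders sum to 4 (valence 4) → 0 H
  atom 10: N, bond orders sum to 3 (valence 3) → 0 H
  atom 11: aromatic c, 2 neighbours → 1 H
  atom 12: aromatic c, 2 neighbours → 1 H
  atom 13: aromatic c, 2 neighbours → 1 H
Totals → C:9, H:6, Cl:1, N:1, O:2.
In Hill order: C9H6ClNO2.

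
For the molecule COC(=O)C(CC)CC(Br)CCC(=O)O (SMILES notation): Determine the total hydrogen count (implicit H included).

Walk through each heavy atom and fill implicit hydrogens from standard valence (C 4, N 3, O 2, S 2, halogen 1):
  atom 1: C, bond orders sum to 1 (valence 4) → 3 H
  atom 2: O, bond orders sum to 2 (valence 2) → 0 H
  atom 3: C, bond orders sum to 4 (valence 4) → 0 H
  atom 4: O, bond orders sum to 2 (valence 2) → 0 H
  atom 5: C, bond orders sum to 3 (valence 4) → 1 H
  atom 6: C, bond orders sum to 2 (valence 4) → 2 H
  atom 7: C, bond orders sum to 1 (valence 4) → 3 H
  atom 8: C, bond orders sum to 2 (valence 4) → 2 H
  atom 9: C, bond orders sum to 3 (valence 4) → 1 H
  atom 10: Br (halogen, monovalent) → 0 H
  atom 11: C, bond orders sum to 2 (valence 4) → 2 H
  atom 12: C, bond orders sum to 2 (valence 4) → 2 H
  atom 13: C, bond orders sum to 4 (valence 4) → 0 H
  atom 14: O, bond orders sum to 2 (valence 2) → 0 H
  atom 15: O, bond orders sum to 1 (valence 2) → 1 H
Total hydrogens: 17.

17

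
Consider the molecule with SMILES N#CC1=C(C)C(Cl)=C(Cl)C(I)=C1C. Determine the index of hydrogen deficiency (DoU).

6

Molecular formula: C9H6Cl2IN.
DoU = (2C + 2 + N − H − X) / 2, where X is the halogen count and O/S are ignored.
    = (2·9 + 2 + 1 − 6 − 3) / 2 = 12 / 2 = 6.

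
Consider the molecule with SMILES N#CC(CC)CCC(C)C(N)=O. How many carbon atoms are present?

Count every carbon token in the SMILES (each C, including those in ring-closure positions and inside branches).
Carbon count: 9.

9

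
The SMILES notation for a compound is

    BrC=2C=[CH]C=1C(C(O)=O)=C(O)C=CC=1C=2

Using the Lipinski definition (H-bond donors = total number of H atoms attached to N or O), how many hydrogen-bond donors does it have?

2

Donors: find every N or O and count the H atoms it carries.
  atom 8 (O): bond orders sum to 1 → 1 H
  atom 9 (O): bond orders sum to 2 → 0 H
  atom 11 (O): bond orders sum to 1 → 1 H
Lipinski HBD = 2.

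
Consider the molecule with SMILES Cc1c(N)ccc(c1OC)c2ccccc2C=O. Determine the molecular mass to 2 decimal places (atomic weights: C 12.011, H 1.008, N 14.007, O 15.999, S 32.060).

First, the molecular formula is C15H15NO2 (counting implicit H from valence).
  C: 15 × 12.011 = 180.165
  H: 15 × 1.008 = 15.120
  N: 1 × 14.007 = 14.007
  O: 2 × 15.999 = 31.998
Sum: 15×12.011 + 15×1.008 + 1×14.007 + 2×15.999 = 241.290 → 241.29 g/mol.

241.29 g/mol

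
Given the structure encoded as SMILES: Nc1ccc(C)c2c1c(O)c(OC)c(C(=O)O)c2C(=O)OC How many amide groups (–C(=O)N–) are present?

0

Scan the SMILES for the amide motif — none present.
Groups that are present: 1 carboxylic acid, 1 ester, 1 ether, 1 hydroxyl, 1 primary amine.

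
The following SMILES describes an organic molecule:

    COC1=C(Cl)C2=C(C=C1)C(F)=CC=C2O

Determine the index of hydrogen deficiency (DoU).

7

Molecular formula: C11H8ClFO2.
DoU = (2C + 2 + N − H − X) / 2, where X is the halogen count and O/S are ignored.
    = (2·11 + 2 + 0 − 8 − 2) / 2 = 14 / 2 = 7.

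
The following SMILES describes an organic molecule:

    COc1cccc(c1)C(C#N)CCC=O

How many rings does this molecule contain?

In SMILES, each pair of matching ring-closure digits denotes one ring-closing bond; the number of such bonds equals the number of independent rings.
Ring-closure bonds here: 1.

1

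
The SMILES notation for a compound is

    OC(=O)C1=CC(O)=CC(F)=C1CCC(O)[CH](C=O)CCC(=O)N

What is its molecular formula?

C15H18FNO6

Walk through each heavy atom and fill implicit hydrogens from standard valence (C 4, N 3, O 2, S 2, halogen 1):
  atom 1: O, bond orders sum to 1 (valence 2) → 1 H
  atom 2: C, bond orders sum to 4 (valence 4) → 0 H
  atom 3: O, bond orders sum to 2 (valence 2) → 0 H
  atom 4: C, bond orders sum to 4 (valence 4) → 0 H
  atom 5: C, bond orders sum to 3 (valence 4) → 1 H
  atom 6: C, bond orders sum to 4 (valence 4) → 0 H
  atom 7: O, bond orders sum to 1 (valence 2) → 1 H
  atom 8: C, bond orders sum to 3 (valence 4) → 1 H
  atom 9: C, bond orders sum to 4 (valence 4) → 0 H
  atom 10: F (halogen, monovalent) → 0 H
  atom 11: C, bond orders sum to 4 (valence 4) → 0 H
  atom 12: C, bond orders sum to 2 (valence 4) → 2 H
  atom 13: C, bond orders sum to 2 (valence 4) → 2 H
  atom 14: C, bond orders sum to 3 (valence 4) → 1 H
  atom 15: O, bond orders sum to 1 (valence 2) → 1 H
  atom 16: C with explicit H count 1
  atom 17: C, bond orders sum to 3 (valence 4) → 1 H
  atom 18: O, bond orders sum to 2 (valence 2) → 0 H
  atom 19: C, bond orders sum to 2 (valence 4) → 2 H
  atom 20: C, bond orders sum to 2 (valence 4) → 2 H
  atom 21: C, bond orders sum to 4 (valence 4) → 0 H
  atom 22: O, bond orders sum to 2 (valence 2) → 0 H
  atom 23: N, bond orders sum to 1 (valence 3) → 2 H
Totals → C:15, H:18, F:1, N:1, O:6.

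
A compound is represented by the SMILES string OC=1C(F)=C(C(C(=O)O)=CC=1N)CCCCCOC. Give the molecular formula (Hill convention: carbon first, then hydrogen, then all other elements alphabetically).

C13H18FNO4

Walk through each heavy atom and fill implicit hydrogens from standard valence (C 4, N 3, O 2, S 2, halogen 1):
  atom 1: O, bond orders sum to 1 (valence 2) → 1 H
  atom 2: C, bond orders sum to 4 (valence 4) → 0 H
  atom 3: C, bond orders sum to 4 (valence 4) → 0 H
  atom 4: F (halogen, monovalent) → 0 H
  atom 5: C, bond orders sum to 4 (valence 4) → 0 H
  atom 6: C, bond orders sum to 4 (valence 4) → 0 H
  atom 7: C, bond orders sum to 4 (valence 4) → 0 H
  atom 8: O, bond orders sum to 2 (valence 2) → 0 H
  atom 9: O, bond orders sum to 1 (valence 2) → 1 H
  atom 10: C, bond orders sum to 3 (valence 4) → 1 H
  atom 11: C, bond orders sum to 4 (valence 4) → 0 H
  atom 12: N, bond orders sum to 1 (valence 3) → 2 H
  atom 13: C, bond orders sum to 2 (valence 4) → 2 H
  atom 14: C, bond orders sum to 2 (valence 4) → 2 H
  atom 15: C, bond orders sum to 2 (valence 4) → 2 H
  atom 16: C, bond orders sum to 2 (valence 4) → 2 H
  atom 17: C, bond orders sum to 2 (valence 4) → 2 H
  atom 18: O, bond orders sum to 2 (valence 2) → 0 H
  atom 19: C, bond orders sum to 1 (valence 4) → 3 H
Totals → C:13, H:18, F:1, N:1, O:4.
In Hill order: C13H18FNO4.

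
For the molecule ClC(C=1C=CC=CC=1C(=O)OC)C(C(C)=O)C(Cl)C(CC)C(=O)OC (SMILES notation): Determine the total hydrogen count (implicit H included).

22

Walk through each heavy atom and fill implicit hydrogens from standard valence (C 4, N 3, O 2, S 2, halogen 1):
  atom 1: Cl (halogen, monovalent) → 0 H
  atom 2: C, bond orders sum to 3 (valence 4) → 1 H
  atom 3: C, bond orders sum to 4 (valence 4) → 0 H
  atom 4: C, bond orders sum to 3 (valence 4) → 1 H
  atom 5: C, bond orders sum to 3 (valence 4) → 1 H
  atom 6: C, bond orders sum to 3 (valence 4) → 1 H
  atom 7: C, bond orders sum to 3 (valence 4) → 1 H
  atom 8: C, bond orders sum to 4 (valence 4) → 0 H
  atom 9: C, bond orders sum to 4 (valence 4) → 0 H
  atom 10: O, bond orders sum to 2 (valence 2) → 0 H
  atom 11: O, bond orders sum to 2 (valence 2) → 0 H
  atom 12: C, bond orders sum to 1 (valence 4) → 3 H
  atom 13: C, bond orders sum to 3 (valence 4) → 1 H
  atom 14: C, bond orders sum to 4 (valence 4) → 0 H
  atom 15: C, bond orders sum to 1 (valence 4) → 3 H
  atom 16: O, bond orders sum to 2 (valence 2) → 0 H
  atom 17: C, bond orders sum to 3 (valence 4) → 1 H
  atom 18: Cl (halogen, monovalent) → 0 H
  atom 19: C, bond orders sum to 3 (valence 4) → 1 H
  atom 20: C, bond orders sum to 2 (valence 4) → 2 H
  atom 21: C, bond orders sum to 1 (valence 4) → 3 H
  atom 22: C, bond orders sum to 4 (valence 4) → 0 H
  atom 23: O, bond orders sum to 2 (valence 2) → 0 H
  atom 24: O, bond orders sum to 2 (valence 2) → 0 H
  atom 25: C, bond orders sum to 1 (valence 4) → 3 H
Total hydrogens: 22.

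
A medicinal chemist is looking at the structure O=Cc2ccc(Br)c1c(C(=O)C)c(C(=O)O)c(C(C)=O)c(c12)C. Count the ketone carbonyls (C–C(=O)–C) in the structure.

2

The ketone motif appears at heavy-atom positions 10, 18 in the SMILES.
Other groups present: 1 aldehyde, 1 carboxylic acid.
Ketone count: 2.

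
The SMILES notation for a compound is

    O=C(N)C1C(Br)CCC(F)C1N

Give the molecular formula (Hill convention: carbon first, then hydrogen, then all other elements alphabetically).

C7H12BrFN2O

Walk through each heavy atom and fill implicit hydrogens from standard valence (C 4, N 3, O 2, S 2, halogen 1):
  atom 1: O, bond orders sum to 2 (valence 2) → 0 H
  atom 2: C, bond orders sum to 4 (valence 4) → 0 H
  atom 3: N, bond orders sum to 1 (valence 3) → 2 H
  atom 4: C, bond orders sum to 3 (valence 4) → 1 H
  atom 5: C, bond orders sum to 3 (valence 4) → 1 H
  atom 6: Br (halogen, monovalent) → 0 H
  atom 7: C, bond orders sum to 2 (valence 4) → 2 H
  atom 8: C, bond orders sum to 2 (valence 4) → 2 H
  atom 9: C, bond orders sum to 3 (valence 4) → 1 H
  atom 10: F (halogen, monovalent) → 0 H
  atom 11: C, bond orders sum to 3 (valence 4) → 1 H
  atom 12: N, bond orders sum to 1 (valence 3) → 2 H
Totals → C:7, H:12, Br:1, F:1, N:2, O:1.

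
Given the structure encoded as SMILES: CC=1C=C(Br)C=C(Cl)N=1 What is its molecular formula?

C6H5BrClN

Walk through each heavy atom and fill implicit hydrogens from standard valence (C 4, N 3, O 2, S 2, halogen 1):
  atom 1: C, bond orders sum to 1 (valence 4) → 3 H
  atom 2: C, bond orders sum to 4 (valence 4) → 0 H
  atom 3: C, bond orders sum to 3 (valence 4) → 1 H
  atom 4: C, bond orders sum to 4 (valence 4) → 0 H
  atom 5: Br (halogen, monovalent) → 0 H
  atom 6: C, bond orders sum to 3 (valence 4) → 1 H
  atom 7: C, bond orders sum to 4 (valence 4) → 0 H
  atom 8: Cl (halogen, monovalent) → 0 H
  atom 9: N, bond orders sum to 3 (valence 3) → 0 H
Totals → C:6, H:5, Br:1, Cl:1, N:1.
In Hill order: C6H5BrClN.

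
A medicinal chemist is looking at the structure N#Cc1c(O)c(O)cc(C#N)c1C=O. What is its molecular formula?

C9H4N2O3

Walk through each heavy atom and fill implicit hydrogens from standard valence (C 4, N 3, O 2, S 2, halogen 1); for lowercase aromatic atoms, an aromatic c carries 1 H when it has two neighbours and 0 H with three, and aromatic n carries 0 H:
  atom 1: N, bond orders sum to 3 (valence 3) → 0 H
  atom 2: C, bond orders sum to 4 (valence 4) → 0 H
  atom 3: aromatic c, 3 neighbours → 0 H
  atom 4: aromatic c, 3 neighbours → 0 H
  atom 5: O, bond orders sum to 1 (valence 2) → 1 H
  atom 6: aromatic c, 3 neighbours → 0 H
  atom 7: O, bond orders sum to 1 (valence 2) → 1 H
  atom 8: aromatic c, 2 neighbours → 1 H
  atom 9: aromatic c, 3 neighbours → 0 H
  atom 10: C, bond orders sum to 4 (valence 4) → 0 H
  atom 11: N, bond orders sum to 3 (valence 3) → 0 H
  atom 12: aromatic c, 3 neighbours → 0 H
  atom 13: C, bond orders sum to 3 (valence 4) → 1 H
  atom 14: O, bond orders sum to 2 (valence 2) → 0 H
Totals → C:9, H:4, N:2, O:3.
In Hill order: C9H4N2O3.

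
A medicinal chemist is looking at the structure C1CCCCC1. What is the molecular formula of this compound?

C6H12

Walk through each heavy atom and fill implicit hydrogens from standard valence (C 4, N 3, O 2, S 2, halogen 1):
  atom 1: C, bond orders sum to 2 (valence 4) → 2 H
  atom 2: C, bond orders sum to 2 (valence 4) → 2 H
  atom 3: C, bond orders sum to 2 (valence 4) → 2 H
  atom 4: C, bond orders sum to 2 (valence 4) → 2 H
  atom 5: C, bond orders sum to 2 (valence 4) → 2 H
  atom 6: C, bond orders sum to 2 (valence 4) → 2 H
Totals → C:6, H:12.
In Hill order: C6H12.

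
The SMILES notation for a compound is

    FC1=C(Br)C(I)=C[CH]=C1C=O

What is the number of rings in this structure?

In SMILES, each pair of matching ring-closure digits denotes one ring-closing bond; the number of such bonds equals the number of independent rings.
Ring-closure bonds here: 1.

1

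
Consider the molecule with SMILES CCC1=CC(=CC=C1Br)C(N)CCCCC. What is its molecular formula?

C14H22BrN

Walk through each heavy atom and fill implicit hydrogens from standard valence (C 4, N 3, O 2, S 2, halogen 1):
  atom 1: C, bond orders sum to 1 (valence 4) → 3 H
  atom 2: C, bond orders sum to 2 (valence 4) → 2 H
  atom 3: C, bond orders sum to 4 (valence 4) → 0 H
  atom 4: C, bond orders sum to 3 (valence 4) → 1 H
  atom 5: C, bond orders sum to 4 (valence 4) → 0 H
  atom 6: C, bond orders sum to 3 (valence 4) → 1 H
  atom 7: C, bond orders sum to 3 (valence 4) → 1 H
  atom 8: C, bond orders sum to 4 (valence 4) → 0 H
  atom 9: Br (halogen, monovalent) → 0 H
  atom 10: C, bond orders sum to 3 (valence 4) → 1 H
  atom 11: N, bond orders sum to 1 (valence 3) → 2 H
  atom 12: C, bond orders sum to 2 (valence 4) → 2 H
  atom 13: C, bond orders sum to 2 (valence 4) → 2 H
  atom 14: C, bond orders sum to 2 (valence 4) → 2 H
  atom 15: C, bond orders sum to 2 (valence 4) → 2 H
  atom 16: C, bond orders sum to 1 (valence 4) → 3 H
Totals → C:14, H:22, Br:1, N:1.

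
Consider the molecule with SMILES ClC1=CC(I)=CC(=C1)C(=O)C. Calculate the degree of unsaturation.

5

Molecular formula: C8H6ClIO.
DoU = (2C + 2 + N − H − X) / 2, where X is the halogen count and O/S are ignored.
    = (2·8 + 2 + 0 − 6 − 2) / 2 = 10 / 2 = 5.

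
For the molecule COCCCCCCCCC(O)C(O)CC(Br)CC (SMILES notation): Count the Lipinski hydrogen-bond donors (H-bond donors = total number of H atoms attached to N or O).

2

Donors: find every N or O and count the H atoms it carries.
  atom 2 (O): bond orders sum to 2 → 0 H
  atom 12 (O): bond orders sum to 1 → 1 H
  atom 14 (O): bond orders sum to 1 → 1 H
Lipinski HBD = 2.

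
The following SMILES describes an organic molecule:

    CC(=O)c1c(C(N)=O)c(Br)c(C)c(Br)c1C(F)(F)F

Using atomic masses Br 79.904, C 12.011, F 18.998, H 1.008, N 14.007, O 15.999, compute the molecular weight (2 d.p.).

402.99 g/mol

First, the molecular formula is C11H8Br2F3NO2 (counting implicit H from valence).
  Br: 2 × 79.904 = 159.808
  C: 11 × 12.011 = 132.121
  F: 3 × 18.998 = 56.994
  H: 8 × 1.008 = 8.064
  N: 1 × 14.007 = 14.007
  O: 2 × 15.999 = 31.998
Sum: 2×79.904 + 11×12.011 + 3×18.998 + 8×1.008 + 1×14.007 + 2×15.999 = 402.992 → 402.99 g/mol.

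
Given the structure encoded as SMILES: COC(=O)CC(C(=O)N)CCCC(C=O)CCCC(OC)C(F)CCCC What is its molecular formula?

Walk through each heavy atom and fill implicit hydrogens from standard valence (C 4, N 3, O 2, S 2, halogen 1):
  atom 1: C, bond orders sum to 1 (valence 4) → 3 H
  atom 2: O, bond orders sum to 2 (valence 2) → 0 H
  atom 3: C, bond orders sum to 4 (valence 4) → 0 H
  atom 4: O, bond orders sum to 2 (valence 2) → 0 H
  atom 5: C, bond orders sum to 2 (valence 4) → 2 H
  atom 6: C, bond orders sum to 3 (valence 4) → 1 H
  atom 7: C, bond orders sum to 4 (valence 4) → 0 H
  atom 8: O, bond orders sum to 2 (valence 2) → 0 H
  atom 9: N, bond orders sum to 1 (valence 3) → 2 H
  atom 10: C, bond orders sum to 2 (valence 4) → 2 H
  atom 11: C, bond orders sum to 2 (valence 4) → 2 H
  atom 12: C, bond orders sum to 2 (valence 4) → 2 H
  atom 13: C, bond orders sum to 3 (valence 4) → 1 H
  atom 14: C, bond orders sum to 3 (valence 4) → 1 H
  atom 15: O, bond orders sum to 2 (valence 2) → 0 H
  atom 16: C, bond orders sum to 2 (valence 4) → 2 H
  atom 17: C, bond orders sum to 2 (valence 4) → 2 H
  atom 18: C, bond orders sum to 2 (valence 4) → 2 H
  atom 19: C, bond orders sum to 3 (valence 4) → 1 H
  atom 20: O, bond orders sum to 2 (valence 2) → 0 H
  atom 21: C, bond orders sum to 1 (valence 4) → 3 H
  atom 22: C, bond orders sum to 3 (valence 4) → 1 H
  atom 23: F (halogen, monovalent) → 0 H
  atom 24: C, bond orders sum to 2 (valence 4) → 2 H
  atom 25: C, bond orders sum to 2 (valence 4) → 2 H
  atom 26: C, bond orders sum to 2 (valence 4) → 2 H
  atom 27: C, bond orders sum to 1 (valence 4) → 3 H
Totals → C:20, H:36, F:1, N:1, O:5.

C20H36FNO5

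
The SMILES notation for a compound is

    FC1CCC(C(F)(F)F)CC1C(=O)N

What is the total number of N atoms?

Scan the SMILES for N atoms (remember two-letter symbols like Cl and Br are single atoms).
Nitrogen count: 1.

1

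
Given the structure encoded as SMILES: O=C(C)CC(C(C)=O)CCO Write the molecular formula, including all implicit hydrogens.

Walk through each heavy atom and fill implicit hydrogens from standard valence (C 4, N 3, O 2, S 2, halogen 1):
  atom 1: O, bond orders sum to 2 (valence 2) → 0 H
  atom 2: C, bond orders sum to 4 (valence 4) → 0 H
  atom 3: C, bond orders sum to 1 (valence 4) → 3 H
  atom 4: C, bond orders sum to 2 (valence 4) → 2 H
  atom 5: C, bond orders sum to 3 (valence 4) → 1 H
  atom 6: C, bond orders sum to 4 (valence 4) → 0 H
  atom 7: C, bond orders sum to 1 (valence 4) → 3 H
  atom 8: O, bond orders sum to 2 (valence 2) → 0 H
  atom 9: C, bond orders sum to 2 (valence 4) → 2 H
  atom 10: C, bond orders sum to 2 (valence 4) → 2 H
  atom 11: O, bond orders sum to 1 (valence 2) → 1 H
Totals → C:8, H:14, O:3.
In Hill order: C8H14O3.

C8H14O3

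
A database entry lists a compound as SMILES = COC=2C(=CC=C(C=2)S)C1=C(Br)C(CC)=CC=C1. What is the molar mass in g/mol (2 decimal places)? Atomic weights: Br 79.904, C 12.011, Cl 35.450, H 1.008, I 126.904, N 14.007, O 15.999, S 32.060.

323.25 g/mol

First, the molecular formula is C15H15BrOS (counting implicit H from valence).
  Br: 1 × 79.904 = 79.904
  C: 15 × 12.011 = 180.165
  H: 15 × 1.008 = 15.120
  O: 1 × 15.999 = 15.999
  S: 1 × 32.060 = 32.060
Sum: 1×79.904 + 15×12.011 + 15×1.008 + 1×15.999 + 1×32.060 = 323.248 → 323.25 g/mol.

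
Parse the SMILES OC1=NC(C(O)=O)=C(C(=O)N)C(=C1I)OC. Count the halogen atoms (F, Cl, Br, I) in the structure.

Halogen atoms appear at heavy-atom position 14 (1×I).
Other groups present: 1 amide, 1 carboxylic acid, 1 ether, 1 hydroxyl.
Halogen count: 1.

1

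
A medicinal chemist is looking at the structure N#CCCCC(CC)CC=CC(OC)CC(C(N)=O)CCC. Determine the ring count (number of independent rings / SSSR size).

0

In SMILES, each pair of matching ring-closure digits denotes one ring-closing bond; the number of such bonds equals the number of independent rings.
Ring-closure bonds here: 0.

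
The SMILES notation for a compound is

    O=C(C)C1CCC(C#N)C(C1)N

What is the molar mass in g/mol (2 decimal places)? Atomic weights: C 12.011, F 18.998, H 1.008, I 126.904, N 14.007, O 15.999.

First, the molecular formula is C9H14N2O (counting implicit H from valence).
  C: 9 × 12.011 = 108.099
  H: 14 × 1.008 = 14.112
  N: 2 × 14.007 = 28.014
  O: 1 × 15.999 = 15.999
Sum: 9×12.011 + 14×1.008 + 2×14.007 + 1×15.999 = 166.224 → 166.22 g/mol.

166.22 g/mol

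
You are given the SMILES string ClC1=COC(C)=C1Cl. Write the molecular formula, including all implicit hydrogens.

Walk through each heavy atom and fill implicit hydrogens from standard valence (C 4, N 3, O 2, S 2, halogen 1):
  atom 1: Cl (halogen, monovalent) → 0 H
  atom 2: C, bond orders sum to 4 (valence 4) → 0 H
  atom 3: C, bond orders sum to 3 (valence 4) → 1 H
  atom 4: O, bond orders sum to 2 (valence 2) → 0 H
  atom 5: C, bond orders sum to 4 (valence 4) → 0 H
  atom 6: C, bond orders sum to 1 (valence 4) → 3 H
  atom 7: C, bond orders sum to 4 (valence 4) → 0 H
  atom 8: Cl (halogen, monovalent) → 0 H
Totals → C:5, H:4, Cl:2, O:1.
In Hill order: C5H4Cl2O.

C5H4Cl2O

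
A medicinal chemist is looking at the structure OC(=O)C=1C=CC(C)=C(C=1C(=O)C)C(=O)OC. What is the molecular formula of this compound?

Walk through each heavy atom and fill implicit hydrogens from standard valence (C 4, N 3, O 2, S 2, halogen 1):
  atom 1: O, bond orders sum to 1 (valence 2) → 1 H
  atom 2: C, bond orders sum to 4 (valence 4) → 0 H
  atom 3: O, bond orders sum to 2 (valence 2) → 0 H
  atom 4: C, bond orders sum to 4 (valence 4) → 0 H
  atom 5: C, bond orders sum to 3 (valence 4) → 1 H
  atom 6: C, bond orders sum to 3 (valence 4) → 1 H
  atom 7: C, bond orders sum to 4 (valence 4) → 0 H
  atom 8: C, bond orders sum to 1 (valence 4) → 3 H
  atom 9: C, bond orders sum to 4 (valence 4) → 0 H
  atom 10: C, bond orders sum to 4 (valence 4) → 0 H
  atom 11: C, bond orders sum to 4 (valence 4) → 0 H
  atom 12: O, bond orders sum to 2 (valence 2) → 0 H
  atom 13: C, bond orders sum to 1 (valence 4) → 3 H
  atom 14: C, bond orders sum to 4 (valence 4) → 0 H
  atom 15: O, bond orders sum to 2 (valence 2) → 0 H
  atom 16: O, bond orders sum to 2 (valence 2) → 0 H
  atom 17: C, bond orders sum to 1 (valence 4) → 3 H
Totals → C:12, H:12, O:5.

C12H12O5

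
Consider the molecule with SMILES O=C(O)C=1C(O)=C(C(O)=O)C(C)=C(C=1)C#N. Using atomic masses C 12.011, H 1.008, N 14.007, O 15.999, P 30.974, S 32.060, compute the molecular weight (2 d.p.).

221.17 g/mol

First, the molecular formula is C10H7NO5 (counting implicit H from valence).
  C: 10 × 12.011 = 120.110
  H: 7 × 1.008 = 7.056
  N: 1 × 14.007 = 14.007
  O: 5 × 15.999 = 79.995
Sum: 10×12.011 + 7×1.008 + 1×14.007 + 5×15.999 = 221.168 → 221.17 g/mol.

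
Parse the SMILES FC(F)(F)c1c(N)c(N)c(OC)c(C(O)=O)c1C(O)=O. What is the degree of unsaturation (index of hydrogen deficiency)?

Molecular formula: C10H9F3N2O5.
DoU = (2C + 2 + N − H − X) / 2, where X is the halogen count and O/S are ignored.
    = (2·10 + 2 + 2 − 9 − 3) / 2 = 12 / 2 = 6.

6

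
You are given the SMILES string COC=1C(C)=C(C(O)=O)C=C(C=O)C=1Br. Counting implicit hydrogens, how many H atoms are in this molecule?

Walk through each heavy atom and fill implicit hydrogens from standard valence (C 4, N 3, O 2, S 2, halogen 1):
  atom 1: C, bond orders sum to 1 (valence 4) → 3 H
  atom 2: O, bond orders sum to 2 (valence 2) → 0 H
  atom 3: C, bond orders sum to 4 (valence 4) → 0 H
  atom 4: C, bond orders sum to 4 (valence 4) → 0 H
  atom 5: C, bond orders sum to 1 (valence 4) → 3 H
  atom 6: C, bond orders sum to 4 (valence 4) → 0 H
  atom 7: C, bond orders sum to 4 (valence 4) → 0 H
  atom 8: O, bond orders sum to 1 (valence 2) → 1 H
  atom 9: O, bond orders sum to 2 (valence 2) → 0 H
  atom 10: C, bond orders sum to 3 (valence 4) → 1 H
  atom 11: C, bond orders sum to 4 (valence 4) → 0 H
  atom 12: C, bond orders sum to 3 (valence 4) → 1 H
  atom 13: O, bond orders sum to 2 (valence 2) → 0 H
  atom 14: C, bond orders sum to 4 (valence 4) → 0 H
  atom 15: Br (halogen, monovalent) → 0 H
Total hydrogens: 9.

9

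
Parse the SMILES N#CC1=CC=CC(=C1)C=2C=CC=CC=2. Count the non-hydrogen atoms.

Every atom symbol written in the SMILES (organic subset) is one heavy atom; implicit H are not written.
Heavy atoms by element → C:13, N:1.
Total: 14.

14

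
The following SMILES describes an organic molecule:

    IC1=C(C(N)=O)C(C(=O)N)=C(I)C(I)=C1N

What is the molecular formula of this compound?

C8H6I3N3O2

Walk through each heavy atom and fill implicit hydrogens from standard valence (C 4, N 3, O 2, S 2, halogen 1):
  atom 1: I (halogen, monovalent) → 0 H
  atom 2: C, bond orders sum to 4 (valence 4) → 0 H
  atom 3: C, bond orders sum to 4 (valence 4) → 0 H
  atom 4: C, bond orders sum to 4 (valence 4) → 0 H
  atom 5: N, bond orders sum to 1 (valence 3) → 2 H
  atom 6: O, bond orders sum to 2 (valence 2) → 0 H
  atom 7: C, bond orders sum to 4 (valence 4) → 0 H
  atom 8: C, bond orders sum to 4 (valence 4) → 0 H
  atom 9: O, bond orders sum to 2 (valence 2) → 0 H
  atom 10: N, bond orders sum to 1 (valence 3) → 2 H
  atom 11: C, bond orders sum to 4 (valence 4) → 0 H
  atom 12: I (halogen, monovalent) → 0 H
  atom 13: C, bond orders sum to 4 (valence 4) → 0 H
  atom 14: I (halogen, monovalent) → 0 H
  atom 15: C, bond orders sum to 4 (valence 4) → 0 H
  atom 16: N, bond orders sum to 1 (valence 3) → 2 H
Totals → C:8, H:6, I:3, N:3, O:2.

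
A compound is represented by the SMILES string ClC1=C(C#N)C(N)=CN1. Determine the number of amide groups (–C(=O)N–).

0

Scan the SMILES for the amide motif — none present.
Groups that are present: 1 nitrile, 1 primary amine.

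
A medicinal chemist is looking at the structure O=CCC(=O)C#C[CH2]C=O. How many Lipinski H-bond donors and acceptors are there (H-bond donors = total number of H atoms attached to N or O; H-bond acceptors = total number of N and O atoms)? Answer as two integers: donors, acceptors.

Donors: find every N or O and count the H atoms it carries.
  atom 1 (O): bond orders sum to 2 → 0 H
  atom 5 (O): bond orders sum to 2 → 0 H
  atom 10 (O): bond orders sum to 2 → 0 H
Lipinski HBD = 0.
Acceptors: N atoms = 0, O atoms = 3 → HBA = 3.

0, 3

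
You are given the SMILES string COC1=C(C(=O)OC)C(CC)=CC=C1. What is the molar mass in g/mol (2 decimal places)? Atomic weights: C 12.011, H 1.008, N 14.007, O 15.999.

194.23 g/mol

First, the molecular formula is C11H14O3 (counting implicit H from valence).
  C: 11 × 12.011 = 132.121
  H: 14 × 1.008 = 14.112
  O: 3 × 15.999 = 47.997
Sum: 11×12.011 + 14×1.008 + 3×15.999 = 194.230 → 194.23 g/mol.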